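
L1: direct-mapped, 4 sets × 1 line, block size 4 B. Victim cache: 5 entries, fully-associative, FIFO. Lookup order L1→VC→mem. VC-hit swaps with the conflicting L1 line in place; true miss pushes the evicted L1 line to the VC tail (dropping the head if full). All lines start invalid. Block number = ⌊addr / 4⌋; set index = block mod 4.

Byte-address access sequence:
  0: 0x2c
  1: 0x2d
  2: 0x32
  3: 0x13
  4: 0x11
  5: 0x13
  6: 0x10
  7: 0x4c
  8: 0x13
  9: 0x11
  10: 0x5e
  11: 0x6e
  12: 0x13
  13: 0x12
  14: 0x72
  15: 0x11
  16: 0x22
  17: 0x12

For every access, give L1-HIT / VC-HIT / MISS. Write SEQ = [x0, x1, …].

0: 0x2c (blk 11, set 3) → MISS  vc=[]
1: 0x2d (blk 11, set 3) → L1-HIT  vc=[]
2: 0x32 (blk 12, set 0) → MISS  vc=[]
3: 0x13 (blk 4, set 0) → MISS  vc=[12]
4: 0x11 (blk 4, set 0) → L1-HIT  vc=[12]
5: 0x13 (blk 4, set 0) → L1-HIT  vc=[12]
6: 0x10 (blk 4, set 0) → L1-HIT  vc=[12]
7: 0x4c (blk 19, set 3) → MISS  vc=[12, 11]
8: 0x13 (blk 4, set 0) → L1-HIT  vc=[12, 11]
9: 0x11 (blk 4, set 0) → L1-HIT  vc=[12, 11]
10: 0x5e (blk 23, set 3) → MISS  vc=[12, 11, 19]
11: 0x6e (blk 27, set 3) → MISS  vc=[12, 11, 19, 23]
12: 0x13 (blk 4, set 0) → L1-HIT  vc=[12, 11, 19, 23]
13: 0x12 (blk 4, set 0) → L1-HIT  vc=[12, 11, 19, 23]
14: 0x72 (blk 28, set 0) → MISS  vc=[12, 11, 19, 23, 4]
15: 0x11 (blk 4, set 0) → VC-HIT  vc=[12, 11, 19, 23, 28]
16: 0x22 (blk 8, set 0) → MISS  vc=[11, 19, 23, 28, 4]
17: 0x12 (blk 4, set 0) → VC-HIT  vc=[11, 19, 23, 28, 8]

SEQ = [MISS, L1-HIT, MISS, MISS, L1-HIT, L1-HIT, L1-HIT, MISS, L1-HIT, L1-HIT, MISS, MISS, L1-HIT, L1-HIT, MISS, VC-HIT, MISS, VC-HIT]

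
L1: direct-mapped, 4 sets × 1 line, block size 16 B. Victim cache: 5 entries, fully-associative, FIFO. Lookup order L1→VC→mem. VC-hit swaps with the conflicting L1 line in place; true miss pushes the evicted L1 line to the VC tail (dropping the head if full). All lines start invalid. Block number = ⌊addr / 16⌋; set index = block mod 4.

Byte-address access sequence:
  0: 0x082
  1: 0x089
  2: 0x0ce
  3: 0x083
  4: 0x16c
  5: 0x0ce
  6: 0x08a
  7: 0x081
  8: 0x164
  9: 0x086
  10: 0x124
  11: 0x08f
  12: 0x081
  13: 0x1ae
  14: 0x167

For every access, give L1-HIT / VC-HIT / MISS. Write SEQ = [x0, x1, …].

0: 0x82 (blk 8, set 0) → MISS  vc=[]
1: 0x89 (blk 8, set 0) → L1-HIT  vc=[]
2: 0xce (blk 12, set 0) → MISS  vc=[8]
3: 0x83 (blk 8, set 0) → VC-HIT  vc=[12]
4: 0x16c (blk 22, set 2) → MISS  vc=[12]
5: 0xce (blk 12, set 0) → VC-HIT  vc=[8]
6: 0x8a (blk 8, set 0) → VC-HIT  vc=[12]
7: 0x81 (blk 8, set 0) → L1-HIT  vc=[12]
8: 0x164 (blk 22, set 2) → L1-HIT  vc=[12]
9: 0x86 (blk 8, set 0) → L1-HIT  vc=[12]
10: 0x124 (blk 18, set 2) → MISS  vc=[12, 22]
11: 0x8f (blk 8, set 0) → L1-HIT  vc=[12, 22]
12: 0x81 (blk 8, set 0) → L1-HIT  vc=[12, 22]
13: 0x1ae (blk 26, set 2) → MISS  vc=[12, 22, 18]
14: 0x167 (blk 22, set 2) → VC-HIT  vc=[12, 26, 18]

SEQ = [MISS, L1-HIT, MISS, VC-HIT, MISS, VC-HIT, VC-HIT, L1-HIT, L1-HIT, L1-HIT, MISS, L1-HIT, L1-HIT, MISS, VC-HIT]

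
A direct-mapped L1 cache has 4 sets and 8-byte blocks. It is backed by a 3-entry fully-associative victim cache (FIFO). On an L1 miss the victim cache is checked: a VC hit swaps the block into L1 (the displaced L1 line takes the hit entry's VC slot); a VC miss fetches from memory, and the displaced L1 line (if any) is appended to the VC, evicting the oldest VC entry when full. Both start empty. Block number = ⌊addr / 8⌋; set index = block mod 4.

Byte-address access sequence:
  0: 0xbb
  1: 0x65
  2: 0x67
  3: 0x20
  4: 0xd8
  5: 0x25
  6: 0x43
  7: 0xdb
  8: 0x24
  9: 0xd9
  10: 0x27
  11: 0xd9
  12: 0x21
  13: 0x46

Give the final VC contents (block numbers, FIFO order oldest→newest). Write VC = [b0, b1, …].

VC = [12, 23, 4]

#0 0xbb→b23/s3 MISS; vc=[]
#1 0x65→b12/s0 MISS; vc=[]
#2 0x67→b12/s0 L1-HIT; vc=[]
#3 0x20→b4/s0 MISS; vc=[12]
#4 0xd8→b27/s3 MISS; vc=[12,23]
#5 0x25→b4/s0 L1-HIT; vc=[12,23]
#6 0x43→b8/s0 MISS; vc=[12,23,4]
#7 0xdb→b27/s3 L1-HIT; vc=[12,23,4]
#8 0x24→b4/s0 VC-HIT; vc=[12,23,8]
#9 0xd9→b27/s3 L1-HIT; vc=[12,23,8]
#10 0x27→b4/s0 L1-HIT; vc=[12,23,8]
#11 0xd9→b27/s3 L1-HIT; vc=[12,23,8]
#12 0x21→b4/s0 L1-HIT; vc=[12,23,8]
#13 0x46→b8/s0 VC-HIT; vc=[12,23,4]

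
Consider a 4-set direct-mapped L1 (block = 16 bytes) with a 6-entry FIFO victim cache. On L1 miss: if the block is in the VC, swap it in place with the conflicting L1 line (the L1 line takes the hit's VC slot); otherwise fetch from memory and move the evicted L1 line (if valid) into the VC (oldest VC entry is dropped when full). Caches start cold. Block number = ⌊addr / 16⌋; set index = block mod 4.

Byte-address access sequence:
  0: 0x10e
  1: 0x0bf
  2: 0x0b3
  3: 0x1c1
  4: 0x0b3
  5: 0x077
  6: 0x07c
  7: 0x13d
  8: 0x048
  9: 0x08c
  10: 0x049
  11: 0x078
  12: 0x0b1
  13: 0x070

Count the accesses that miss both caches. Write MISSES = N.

MISSES = 7

0: 0x10e (blk 16, set 0) → MISS  vc=[]
1: 0xbf (blk 11, set 3) → MISS  vc=[]
2: 0xb3 (blk 11, set 3) → L1-HIT  vc=[]
3: 0x1c1 (blk 28, set 0) → MISS  vc=[16]
4: 0xb3 (blk 11, set 3) → L1-HIT  vc=[16]
5: 0x77 (blk 7, set 3) → MISS  vc=[16, 11]
6: 0x7c (blk 7, set 3) → L1-HIT  vc=[16, 11]
7: 0x13d (blk 19, set 3) → MISS  vc=[16, 11, 7]
8: 0x48 (blk 4, set 0) → MISS  vc=[16, 11, 7, 28]
9: 0x8c (blk 8, set 0) → MISS  vc=[16, 11, 7, 28, 4]
10: 0x49 (blk 4, set 0) → VC-HIT  vc=[16, 11, 7, 28, 8]
11: 0x78 (blk 7, set 3) → VC-HIT  vc=[16, 11, 19, 28, 8]
12: 0xb1 (blk 11, set 3) → VC-HIT  vc=[16, 7, 19, 28, 8]
13: 0x70 (blk 7, set 3) → VC-HIT  vc=[16, 11, 19, 28, 8]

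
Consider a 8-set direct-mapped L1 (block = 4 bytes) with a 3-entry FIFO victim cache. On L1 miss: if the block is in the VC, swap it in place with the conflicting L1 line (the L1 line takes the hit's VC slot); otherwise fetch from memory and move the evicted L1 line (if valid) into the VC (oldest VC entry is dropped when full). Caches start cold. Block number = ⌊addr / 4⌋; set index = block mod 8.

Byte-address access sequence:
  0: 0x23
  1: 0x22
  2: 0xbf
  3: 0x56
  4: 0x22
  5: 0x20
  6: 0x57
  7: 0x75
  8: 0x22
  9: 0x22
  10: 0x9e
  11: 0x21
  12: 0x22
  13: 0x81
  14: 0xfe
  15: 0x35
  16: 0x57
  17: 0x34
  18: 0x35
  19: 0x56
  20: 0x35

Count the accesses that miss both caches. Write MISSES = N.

MISSES = 9

#0 0x23→b8/s0 MISS; vc=[]
#1 0x22→b8/s0 L1-HIT; vc=[]
#2 0xbf→b47/s7 MISS; vc=[]
#3 0x56→b21/s5 MISS; vc=[]
#4 0x22→b8/s0 L1-HIT; vc=[]
#5 0x20→b8/s0 L1-HIT; vc=[]
#6 0x57→b21/s5 L1-HIT; vc=[]
#7 0x75→b29/s5 MISS; vc=[21]
#8 0x22→b8/s0 L1-HIT; vc=[21]
#9 0x22→b8/s0 L1-HIT; vc=[21]
#10 0x9e→b39/s7 MISS; vc=[21,47]
#11 0x21→b8/s0 L1-HIT; vc=[21,47]
#12 0x22→b8/s0 L1-HIT; vc=[21,47]
#13 0x81→b32/s0 MISS; vc=[21,47,8]
#14 0xfe→b63/s7 MISS; vc=[47,8,39]
#15 0x35→b13/s5 MISS; vc=[8,39,29]
#16 0x57→b21/s5 MISS; vc=[39,29,13]
#17 0x34→b13/s5 VC-HIT; vc=[39,29,21]
#18 0x35→b13/s5 L1-HIT; vc=[39,29,21]
#19 0x56→b21/s5 VC-HIT; vc=[39,29,13]
#20 0x35→b13/s5 VC-HIT; vc=[39,29,21]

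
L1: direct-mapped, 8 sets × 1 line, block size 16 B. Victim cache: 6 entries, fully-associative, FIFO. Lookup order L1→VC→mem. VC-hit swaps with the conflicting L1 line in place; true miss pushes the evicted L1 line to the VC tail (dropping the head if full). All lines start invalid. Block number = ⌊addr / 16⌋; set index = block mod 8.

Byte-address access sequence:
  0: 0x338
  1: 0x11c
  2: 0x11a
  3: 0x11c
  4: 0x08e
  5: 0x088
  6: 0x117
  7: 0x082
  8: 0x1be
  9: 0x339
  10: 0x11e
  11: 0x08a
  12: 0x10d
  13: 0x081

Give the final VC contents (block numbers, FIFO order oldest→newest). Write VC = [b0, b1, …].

VC = [27, 16]

#0 0x338→b51/s3 MISS; vc=[]
#1 0x11c→b17/s1 MISS; vc=[]
#2 0x11a→b17/s1 L1-HIT; vc=[]
#3 0x11c→b17/s1 L1-HIT; vc=[]
#4 0x8e→b8/s0 MISS; vc=[]
#5 0x88→b8/s0 L1-HIT; vc=[]
#6 0x117→b17/s1 L1-HIT; vc=[]
#7 0x82→b8/s0 L1-HIT; vc=[]
#8 0x1be→b27/s3 MISS; vc=[51]
#9 0x339→b51/s3 VC-HIT; vc=[27]
#10 0x11e→b17/s1 L1-HIT; vc=[27]
#11 0x8a→b8/s0 L1-HIT; vc=[27]
#12 0x10d→b16/s0 MISS; vc=[27,8]
#13 0x81→b8/s0 VC-HIT; vc=[27,16]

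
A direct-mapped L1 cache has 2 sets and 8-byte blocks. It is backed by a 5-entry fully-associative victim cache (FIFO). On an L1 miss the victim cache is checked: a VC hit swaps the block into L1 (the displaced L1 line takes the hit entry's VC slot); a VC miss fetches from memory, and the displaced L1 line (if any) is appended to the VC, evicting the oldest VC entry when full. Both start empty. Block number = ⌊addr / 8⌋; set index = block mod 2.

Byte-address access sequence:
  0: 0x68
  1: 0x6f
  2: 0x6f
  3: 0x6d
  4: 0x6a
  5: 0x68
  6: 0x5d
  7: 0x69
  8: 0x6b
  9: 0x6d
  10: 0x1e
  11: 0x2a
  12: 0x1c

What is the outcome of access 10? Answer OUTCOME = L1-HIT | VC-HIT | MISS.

OUTCOME = MISS

  [0] addr=0x68 blk=13 s=1: MISS | VC []
  [1] addr=0x6f blk=13 s=1: L1-HIT | VC []
  [2] addr=0x6f blk=13 s=1: L1-HIT | VC []
  [3] addr=0x6d blk=13 s=1: L1-HIT | VC []
  [4] addr=0x6a blk=13 s=1: L1-HIT | VC []
  [5] addr=0x68 blk=13 s=1: L1-HIT | VC []
  [6] addr=0x5d blk=11 s=1: MISS | VC [13]
  [7] addr=0x69 blk=13 s=1: VC-HIT | VC [11]
  [8] addr=0x6b blk=13 s=1: L1-HIT | VC [11]
  [9] addr=0x6d blk=13 s=1: L1-HIT | VC [11]
  [10] addr=0x1e blk=3 s=1: MISS | VC [11, 13]
  [11] addr=0x2a blk=5 s=1: MISS | VC [11, 13, 3]
  [12] addr=0x1c blk=3 s=1: VC-HIT | VC [11, 13, 5]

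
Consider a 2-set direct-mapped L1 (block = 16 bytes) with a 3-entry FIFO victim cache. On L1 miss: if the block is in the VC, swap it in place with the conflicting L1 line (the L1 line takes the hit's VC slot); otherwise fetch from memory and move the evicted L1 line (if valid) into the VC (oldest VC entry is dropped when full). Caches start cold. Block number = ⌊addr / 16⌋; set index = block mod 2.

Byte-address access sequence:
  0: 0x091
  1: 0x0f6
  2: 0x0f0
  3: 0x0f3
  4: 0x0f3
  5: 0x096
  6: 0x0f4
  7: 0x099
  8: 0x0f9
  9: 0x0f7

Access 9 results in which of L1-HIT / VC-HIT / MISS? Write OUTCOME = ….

0: 0x91 (blk 9, set 1) → MISS  vc=[]
1: 0xf6 (blk 15, set 1) → MISS  vc=[9]
2: 0xf0 (blk 15, set 1) → L1-HIT  vc=[9]
3: 0xf3 (blk 15, set 1) → L1-HIT  vc=[9]
4: 0xf3 (blk 15, set 1) → L1-HIT  vc=[9]
5: 0x96 (blk 9, set 1) → VC-HIT  vc=[15]
6: 0xf4 (blk 15, set 1) → VC-HIT  vc=[9]
7: 0x99 (blk 9, set 1) → VC-HIT  vc=[15]
8: 0xf9 (blk 15, set 1) → VC-HIT  vc=[9]
9: 0xf7 (blk 15, set 1) → L1-HIT  vc=[9]

OUTCOME = L1-HIT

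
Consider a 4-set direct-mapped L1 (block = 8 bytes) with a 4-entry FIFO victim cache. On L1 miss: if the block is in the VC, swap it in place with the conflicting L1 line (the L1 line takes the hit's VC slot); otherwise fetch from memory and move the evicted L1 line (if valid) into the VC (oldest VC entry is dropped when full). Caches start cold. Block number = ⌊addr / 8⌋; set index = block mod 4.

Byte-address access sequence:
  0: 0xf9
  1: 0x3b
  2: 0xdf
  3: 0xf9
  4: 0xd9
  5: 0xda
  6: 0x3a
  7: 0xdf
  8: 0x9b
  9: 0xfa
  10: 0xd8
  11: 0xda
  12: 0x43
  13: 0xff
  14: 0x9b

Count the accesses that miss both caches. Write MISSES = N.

MISSES = 5

#0 0xf9→b31/s3 MISS; vc=[]
#1 0x3b→b7/s3 MISS; vc=[31]
#2 0xdf→b27/s3 MISS; vc=[31,7]
#3 0xf9→b31/s3 VC-HIT; vc=[27,7]
#4 0xd9→b27/s3 VC-HIT; vc=[31,7]
#5 0xda→b27/s3 L1-HIT; vc=[31,7]
#6 0x3a→b7/s3 VC-HIT; vc=[31,27]
#7 0xdf→b27/s3 VC-HIT; vc=[31,7]
#8 0x9b→b19/s3 MISS; vc=[31,7,27]
#9 0xfa→b31/s3 VC-HIT; vc=[19,7,27]
#10 0xd8→b27/s3 VC-HIT; vc=[19,7,31]
#11 0xda→b27/s3 L1-HIT; vc=[19,7,31]
#12 0x43→b8/s0 MISS; vc=[19,7,31]
#13 0xff→b31/s3 VC-HIT; vc=[19,7,27]
#14 0x9b→b19/s3 VC-HIT; vc=[31,7,27]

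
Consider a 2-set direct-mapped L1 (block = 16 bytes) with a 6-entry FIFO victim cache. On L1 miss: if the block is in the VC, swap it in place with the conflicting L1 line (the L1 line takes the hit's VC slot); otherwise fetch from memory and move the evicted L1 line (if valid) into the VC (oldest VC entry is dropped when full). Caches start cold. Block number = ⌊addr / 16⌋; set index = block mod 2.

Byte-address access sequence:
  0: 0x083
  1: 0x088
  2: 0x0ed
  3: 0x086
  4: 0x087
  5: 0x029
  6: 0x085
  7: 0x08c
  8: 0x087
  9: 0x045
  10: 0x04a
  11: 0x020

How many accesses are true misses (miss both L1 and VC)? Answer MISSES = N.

MISSES = 4

  [0] addr=0x83 blk=8 s=0: MISS | VC []
  [1] addr=0x88 blk=8 s=0: L1-HIT | VC []
  [2] addr=0xed blk=14 s=0: MISS | VC [8]
  [3] addr=0x86 blk=8 s=0: VC-HIT | VC [14]
  [4] addr=0x87 blk=8 s=0: L1-HIT | VC [14]
  [5] addr=0x29 blk=2 s=0: MISS | VC [14, 8]
  [6] addr=0x85 blk=8 s=0: VC-HIT | VC [14, 2]
  [7] addr=0x8c blk=8 s=0: L1-HIT | VC [14, 2]
  [8] addr=0x87 blk=8 s=0: L1-HIT | VC [14, 2]
  [9] addr=0x45 blk=4 s=0: MISS | VC [14, 2, 8]
  [10] addr=0x4a blk=4 s=0: L1-HIT | VC [14, 2, 8]
  [11] addr=0x20 blk=2 s=0: VC-HIT | VC [14, 4, 8]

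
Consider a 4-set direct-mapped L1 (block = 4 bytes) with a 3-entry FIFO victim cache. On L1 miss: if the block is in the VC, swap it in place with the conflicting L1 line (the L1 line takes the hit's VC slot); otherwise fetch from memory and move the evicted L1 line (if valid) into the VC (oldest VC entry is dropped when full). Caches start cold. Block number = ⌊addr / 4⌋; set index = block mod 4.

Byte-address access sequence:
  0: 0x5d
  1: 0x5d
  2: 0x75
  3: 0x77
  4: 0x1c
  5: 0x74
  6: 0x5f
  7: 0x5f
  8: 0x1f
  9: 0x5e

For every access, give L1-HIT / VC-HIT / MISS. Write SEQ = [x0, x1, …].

SEQ = [MISS, L1-HIT, MISS, L1-HIT, MISS, L1-HIT, VC-HIT, L1-HIT, VC-HIT, VC-HIT]

0: 0x5d (blk 23, set 3) → MISS  vc=[]
1: 0x5d (blk 23, set 3) → L1-HIT  vc=[]
2: 0x75 (blk 29, set 1) → MISS  vc=[]
3: 0x77 (blk 29, set 1) → L1-HIT  vc=[]
4: 0x1c (blk 7, set 3) → MISS  vc=[23]
5: 0x74 (blk 29, set 1) → L1-HIT  vc=[23]
6: 0x5f (blk 23, set 3) → VC-HIT  vc=[7]
7: 0x5f (blk 23, set 3) → L1-HIT  vc=[7]
8: 0x1f (blk 7, set 3) → VC-HIT  vc=[23]
9: 0x5e (blk 23, set 3) → VC-HIT  vc=[7]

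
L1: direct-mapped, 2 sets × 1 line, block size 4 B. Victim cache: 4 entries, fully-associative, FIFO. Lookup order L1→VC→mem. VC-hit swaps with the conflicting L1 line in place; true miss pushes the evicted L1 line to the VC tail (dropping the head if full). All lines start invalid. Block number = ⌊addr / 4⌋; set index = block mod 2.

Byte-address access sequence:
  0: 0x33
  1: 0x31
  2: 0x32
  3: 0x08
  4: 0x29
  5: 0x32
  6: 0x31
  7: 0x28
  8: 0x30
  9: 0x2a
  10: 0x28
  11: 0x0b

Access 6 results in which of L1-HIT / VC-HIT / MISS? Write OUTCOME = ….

OUTCOME = L1-HIT

  [0] addr=0x33 blk=12 s=0: MISS | VC []
  [1] addr=0x31 blk=12 s=0: L1-HIT | VC []
  [2] addr=0x32 blk=12 s=0: L1-HIT | VC []
  [3] addr=0x8 blk=2 s=0: MISS | VC [12]
  [4] addr=0x29 blk=10 s=0: MISS | VC [12, 2]
  [5] addr=0x32 blk=12 s=0: VC-HIT | VC [10, 2]
  [6] addr=0x31 blk=12 s=0: L1-HIT | VC [10, 2]
  [7] addr=0x28 blk=10 s=0: VC-HIT | VC [12, 2]
  [8] addr=0x30 blk=12 s=0: VC-HIT | VC [10, 2]
  [9] addr=0x2a blk=10 s=0: VC-HIT | VC [12, 2]
  [10] addr=0x28 blk=10 s=0: L1-HIT | VC [12, 2]
  [11] addr=0xb blk=2 s=0: VC-HIT | VC [12, 10]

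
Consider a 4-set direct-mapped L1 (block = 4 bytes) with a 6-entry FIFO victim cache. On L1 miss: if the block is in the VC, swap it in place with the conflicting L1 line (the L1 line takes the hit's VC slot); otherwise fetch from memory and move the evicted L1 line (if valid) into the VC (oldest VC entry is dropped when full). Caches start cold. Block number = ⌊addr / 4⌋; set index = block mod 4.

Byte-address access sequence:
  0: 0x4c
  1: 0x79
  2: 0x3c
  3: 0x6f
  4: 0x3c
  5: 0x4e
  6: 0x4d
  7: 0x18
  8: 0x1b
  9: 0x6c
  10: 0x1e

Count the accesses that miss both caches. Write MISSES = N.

MISSES = 6

0: 0x4c (blk 19, set 3) → MISS  vc=[]
1: 0x79 (blk 30, set 2) → MISS  vc=[]
2: 0x3c (blk 15, set 3) → MISS  vc=[19]
3: 0x6f (blk 27, set 3) → MISS  vc=[19, 15]
4: 0x3c (blk 15, set 3) → VC-HIT  vc=[19, 27]
5: 0x4e (blk 19, set 3) → VC-HIT  vc=[15, 27]
6: 0x4d (blk 19, set 3) → L1-HIT  vc=[15, 27]
7: 0x18 (blk 6, set 2) → MISS  vc=[15, 27, 30]
8: 0x1b (blk 6, set 2) → L1-HIT  vc=[15, 27, 30]
9: 0x6c (blk 27, set 3) → VC-HIT  vc=[15, 19, 30]
10: 0x1e (blk 7, set 3) → MISS  vc=[15, 19, 30, 27]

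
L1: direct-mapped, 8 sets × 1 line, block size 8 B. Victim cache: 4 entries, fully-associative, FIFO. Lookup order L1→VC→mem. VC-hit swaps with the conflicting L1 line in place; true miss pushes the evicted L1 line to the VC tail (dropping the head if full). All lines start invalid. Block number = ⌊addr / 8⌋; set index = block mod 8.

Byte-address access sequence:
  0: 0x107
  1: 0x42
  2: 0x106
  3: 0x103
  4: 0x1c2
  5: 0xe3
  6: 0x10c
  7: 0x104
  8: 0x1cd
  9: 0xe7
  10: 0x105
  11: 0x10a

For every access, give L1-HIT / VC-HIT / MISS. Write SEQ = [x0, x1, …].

#0 0x107→b32/s0 MISS; vc=[]
#1 0x42→b8/s0 MISS; vc=[32]
#2 0x106→b32/s0 VC-HIT; vc=[8]
#3 0x103→b32/s0 L1-HIT; vc=[8]
#4 0x1c2→b56/s0 MISS; vc=[8,32]
#5 0xe3→b28/s4 MISS; vc=[8,32]
#6 0x10c→b33/s1 MISS; vc=[8,32]
#7 0x104→b32/s0 VC-HIT; vc=[8,56]
#8 0x1cd→b57/s1 MISS; vc=[8,56,33]
#9 0xe7→b28/s4 L1-HIT; vc=[8,56,33]
#10 0x105→b32/s0 L1-HIT; vc=[8,56,33]
#11 0x10a→b33/s1 VC-HIT; vc=[8,56,57]

SEQ = [MISS, MISS, VC-HIT, L1-HIT, MISS, MISS, MISS, VC-HIT, MISS, L1-HIT, L1-HIT, VC-HIT]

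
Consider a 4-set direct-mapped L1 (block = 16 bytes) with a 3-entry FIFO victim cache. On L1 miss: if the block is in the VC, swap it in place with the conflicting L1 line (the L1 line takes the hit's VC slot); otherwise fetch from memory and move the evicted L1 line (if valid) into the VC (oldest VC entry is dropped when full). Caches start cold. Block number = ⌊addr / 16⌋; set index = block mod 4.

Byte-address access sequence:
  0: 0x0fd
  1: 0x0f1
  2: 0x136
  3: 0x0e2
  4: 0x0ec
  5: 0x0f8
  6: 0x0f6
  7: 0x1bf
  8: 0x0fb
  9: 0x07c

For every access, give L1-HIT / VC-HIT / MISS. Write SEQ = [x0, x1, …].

0: 0xfd (blk 15, set 3) → MISS  vc=[]
1: 0xf1 (blk 15, set 3) → L1-HIT  vc=[]
2: 0x136 (blk 19, set 3) → MISS  vc=[15]
3: 0xe2 (blk 14, set 2) → MISS  vc=[15]
4: 0xec (blk 14, set 2) → L1-HIT  vc=[15]
5: 0xf8 (blk 15, set 3) → VC-HIT  vc=[19]
6: 0xf6 (blk 15, set 3) → L1-HIT  vc=[19]
7: 0x1bf (blk 27, set 3) → MISS  vc=[19, 15]
8: 0xfb (blk 15, set 3) → VC-HIT  vc=[19, 27]
9: 0x7c (blk 7, set 3) → MISS  vc=[19, 27, 15]

SEQ = [MISS, L1-HIT, MISS, MISS, L1-HIT, VC-HIT, L1-HIT, MISS, VC-HIT, MISS]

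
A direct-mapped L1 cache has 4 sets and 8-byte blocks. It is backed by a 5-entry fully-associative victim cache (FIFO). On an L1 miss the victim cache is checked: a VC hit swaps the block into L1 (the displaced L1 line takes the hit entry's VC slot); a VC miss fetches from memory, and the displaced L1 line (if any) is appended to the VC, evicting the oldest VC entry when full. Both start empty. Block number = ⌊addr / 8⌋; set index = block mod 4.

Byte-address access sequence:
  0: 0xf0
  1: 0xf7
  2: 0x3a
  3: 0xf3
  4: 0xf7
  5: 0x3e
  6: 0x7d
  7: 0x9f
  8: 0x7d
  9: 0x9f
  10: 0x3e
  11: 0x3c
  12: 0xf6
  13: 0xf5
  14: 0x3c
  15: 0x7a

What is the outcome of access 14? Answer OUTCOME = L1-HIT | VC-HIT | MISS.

#0 0xf0→b30/s2 MISS; vc=[]
#1 0xf7→b30/s2 L1-HIT; vc=[]
#2 0x3a→b7/s3 MISS; vc=[]
#3 0xf3→b30/s2 L1-HIT; vc=[]
#4 0xf7→b30/s2 L1-HIT; vc=[]
#5 0x3e→b7/s3 L1-HIT; vc=[]
#6 0x7d→b15/s3 MISS; vc=[7]
#7 0x9f→b19/s3 MISS; vc=[7,15]
#8 0x7d→b15/s3 VC-HIT; vc=[7,19]
#9 0x9f→b19/s3 VC-HIT; vc=[7,15]
#10 0x3e→b7/s3 VC-HIT; vc=[19,15]
#11 0x3c→b7/s3 L1-HIT; vc=[19,15]
#12 0xf6→b30/s2 L1-HIT; vc=[19,15]
#13 0xf5→b30/s2 L1-HIT; vc=[19,15]
#14 0x3c→b7/s3 L1-HIT; vc=[19,15]
#15 0x7a→b15/s3 VC-HIT; vc=[19,7]

OUTCOME = L1-HIT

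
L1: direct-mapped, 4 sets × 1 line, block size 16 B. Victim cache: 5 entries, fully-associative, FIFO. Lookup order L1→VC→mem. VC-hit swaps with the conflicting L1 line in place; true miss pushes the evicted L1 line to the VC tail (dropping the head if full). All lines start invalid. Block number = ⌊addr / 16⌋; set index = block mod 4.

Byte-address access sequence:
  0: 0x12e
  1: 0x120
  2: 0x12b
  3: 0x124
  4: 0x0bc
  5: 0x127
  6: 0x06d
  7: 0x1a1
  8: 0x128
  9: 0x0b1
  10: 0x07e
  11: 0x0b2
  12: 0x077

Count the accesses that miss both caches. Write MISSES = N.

MISSES = 5

  [0] addr=0x12e blk=18 s=2: MISS | VC []
  [1] addr=0x120 blk=18 s=2: L1-HIT | VC []
  [2] addr=0x12b blk=18 s=2: L1-HIT | VC []
  [3] addr=0x124 blk=18 s=2: L1-HIT | VC []
  [4] addr=0xbc blk=11 s=3: MISS | VC []
  [5] addr=0x127 blk=18 s=2: L1-HIT | VC []
  [6] addr=0x6d blk=6 s=2: MISS | VC [18]
  [7] addr=0x1a1 blk=26 s=2: MISS | VC [18, 6]
  [8] addr=0x128 blk=18 s=2: VC-HIT | VC [26, 6]
  [9] addr=0xb1 blk=11 s=3: L1-HIT | VC [26, 6]
  [10] addr=0x7e blk=7 s=3: MISS | VC [26, 6, 11]
  [11] addr=0xb2 blk=11 s=3: VC-HIT | VC [26, 6, 7]
  [12] addr=0x77 blk=7 s=3: VC-HIT | VC [26, 6, 11]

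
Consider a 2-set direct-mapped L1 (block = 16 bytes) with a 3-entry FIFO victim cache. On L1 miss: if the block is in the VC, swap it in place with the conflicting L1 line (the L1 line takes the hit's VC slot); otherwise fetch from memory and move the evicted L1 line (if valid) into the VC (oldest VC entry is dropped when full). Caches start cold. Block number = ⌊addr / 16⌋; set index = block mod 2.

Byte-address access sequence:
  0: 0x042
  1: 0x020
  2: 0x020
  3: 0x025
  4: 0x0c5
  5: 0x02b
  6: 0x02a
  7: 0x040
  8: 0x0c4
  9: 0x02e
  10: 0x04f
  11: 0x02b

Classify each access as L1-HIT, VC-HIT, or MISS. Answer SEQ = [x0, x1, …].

0: 0x42 (blk 4, set 0) → MISS  vc=[]
1: 0x20 (blk 2, set 0) → MISS  vc=[4]
2: 0x20 (blk 2, set 0) → L1-HIT  vc=[4]
3: 0x25 (blk 2, set 0) → L1-HIT  vc=[4]
4: 0xc5 (blk 12, set 0) → MISS  vc=[4, 2]
5: 0x2b (blk 2, set 0) → VC-HIT  vc=[4, 12]
6: 0x2a (blk 2, set 0) → L1-HIT  vc=[4, 12]
7: 0x40 (blk 4, set 0) → VC-HIT  vc=[2, 12]
8: 0xc4 (blk 12, set 0) → VC-HIT  vc=[2, 4]
9: 0x2e (blk 2, set 0) → VC-HIT  vc=[12, 4]
10: 0x4f (blk 4, set 0) → VC-HIT  vc=[12, 2]
11: 0x2b (blk 2, set 0) → VC-HIT  vc=[12, 4]

SEQ = [MISS, MISS, L1-HIT, L1-HIT, MISS, VC-HIT, L1-HIT, VC-HIT, VC-HIT, VC-HIT, VC-HIT, VC-HIT]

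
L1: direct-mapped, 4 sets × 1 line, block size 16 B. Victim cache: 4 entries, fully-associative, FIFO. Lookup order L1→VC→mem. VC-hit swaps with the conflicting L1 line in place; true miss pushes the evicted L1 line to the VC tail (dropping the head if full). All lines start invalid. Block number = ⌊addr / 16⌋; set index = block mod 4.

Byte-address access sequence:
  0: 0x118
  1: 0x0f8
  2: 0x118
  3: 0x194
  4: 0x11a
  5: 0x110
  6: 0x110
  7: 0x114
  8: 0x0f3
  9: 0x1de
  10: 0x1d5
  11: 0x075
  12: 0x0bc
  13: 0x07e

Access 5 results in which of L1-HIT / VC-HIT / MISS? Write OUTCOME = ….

0: 0x118 (blk 17, set 1) → MISS  vc=[]
1: 0xf8 (blk 15, set 3) → MISS  vc=[]
2: 0x118 (blk 17, set 1) → L1-HIT  vc=[]
3: 0x194 (blk 25, set 1) → MISS  vc=[17]
4: 0x11a (blk 17, set 1) → VC-HIT  vc=[25]
5: 0x110 (blk 17, set 1) → L1-HIT  vc=[25]
6: 0x110 (blk 17, set 1) → L1-HIT  vc=[25]
7: 0x114 (blk 17, set 1) → L1-HIT  vc=[25]
8: 0xf3 (blk 15, set 3) → L1-HIT  vc=[25]
9: 0x1de (blk 29, set 1) → MISS  vc=[25, 17]
10: 0x1d5 (blk 29, set 1) → L1-HIT  vc=[25, 17]
11: 0x75 (blk 7, set 3) → MISS  vc=[25, 17, 15]
12: 0xbc (blk 11, set 3) → MISS  vc=[25, 17, 15, 7]
13: 0x7e (blk 7, set 3) → VC-HIT  vc=[25, 17, 15, 11]

OUTCOME = L1-HIT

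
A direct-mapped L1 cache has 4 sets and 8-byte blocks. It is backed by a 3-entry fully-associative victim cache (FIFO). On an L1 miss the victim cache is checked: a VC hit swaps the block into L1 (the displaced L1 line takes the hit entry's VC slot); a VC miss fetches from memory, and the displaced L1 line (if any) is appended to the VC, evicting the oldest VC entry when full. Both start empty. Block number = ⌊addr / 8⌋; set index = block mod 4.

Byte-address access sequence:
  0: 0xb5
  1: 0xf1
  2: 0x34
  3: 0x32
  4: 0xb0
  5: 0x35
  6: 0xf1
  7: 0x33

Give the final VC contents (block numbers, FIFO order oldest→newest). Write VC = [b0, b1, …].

VC = [22, 30]

#0 0xb5→b22/s2 MISS; vc=[]
#1 0xf1→b30/s2 MISS; vc=[22]
#2 0x34→b6/s2 MISS; vc=[22,30]
#3 0x32→b6/s2 L1-HIT; vc=[22,30]
#4 0xb0→b22/s2 VC-HIT; vc=[6,30]
#5 0x35→b6/s2 VC-HIT; vc=[22,30]
#6 0xf1→b30/s2 VC-HIT; vc=[22,6]
#7 0x33→b6/s2 VC-HIT; vc=[22,30]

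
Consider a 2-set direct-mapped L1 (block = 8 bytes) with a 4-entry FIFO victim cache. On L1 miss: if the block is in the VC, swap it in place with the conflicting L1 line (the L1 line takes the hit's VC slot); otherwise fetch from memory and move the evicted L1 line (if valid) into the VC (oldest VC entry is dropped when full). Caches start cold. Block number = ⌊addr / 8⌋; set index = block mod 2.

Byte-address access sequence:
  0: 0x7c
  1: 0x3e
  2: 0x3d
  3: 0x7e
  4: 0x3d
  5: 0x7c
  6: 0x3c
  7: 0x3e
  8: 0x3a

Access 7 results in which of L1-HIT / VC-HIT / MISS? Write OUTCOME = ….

OUTCOME = L1-HIT

#0 0x7c→b15/s1 MISS; vc=[]
#1 0x3e→b7/s1 MISS; vc=[15]
#2 0x3d→b7/s1 L1-HIT; vc=[15]
#3 0x7e→b15/s1 VC-HIT; vc=[7]
#4 0x3d→b7/s1 VC-HIT; vc=[15]
#5 0x7c→b15/s1 VC-HIT; vc=[7]
#6 0x3c→b7/s1 VC-HIT; vc=[15]
#7 0x3e→b7/s1 L1-HIT; vc=[15]
#8 0x3a→b7/s1 L1-HIT; vc=[15]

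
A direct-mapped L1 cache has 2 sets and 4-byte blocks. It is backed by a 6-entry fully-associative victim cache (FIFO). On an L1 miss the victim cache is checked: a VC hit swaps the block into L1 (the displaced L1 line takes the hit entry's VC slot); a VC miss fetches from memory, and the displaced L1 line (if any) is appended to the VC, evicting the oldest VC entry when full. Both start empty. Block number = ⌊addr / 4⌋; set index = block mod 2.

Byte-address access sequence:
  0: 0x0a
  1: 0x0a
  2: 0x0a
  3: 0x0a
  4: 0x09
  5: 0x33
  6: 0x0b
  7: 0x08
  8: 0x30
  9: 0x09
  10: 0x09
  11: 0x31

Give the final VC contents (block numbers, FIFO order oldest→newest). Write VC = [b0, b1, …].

VC = [2]

  [0] addr=0xa blk=2 s=0: MISS | VC []
  [1] addr=0xa blk=2 s=0: L1-HIT | VC []
  [2] addr=0xa blk=2 s=0: L1-HIT | VC []
  [3] addr=0xa blk=2 s=0: L1-HIT | VC []
  [4] addr=0x9 blk=2 s=0: L1-HIT | VC []
  [5] addr=0x33 blk=12 s=0: MISS | VC [2]
  [6] addr=0xb blk=2 s=0: VC-HIT | VC [12]
  [7] addr=0x8 blk=2 s=0: L1-HIT | VC [12]
  [8] addr=0x30 blk=12 s=0: VC-HIT | VC [2]
  [9] addr=0x9 blk=2 s=0: VC-HIT | VC [12]
  [10] addr=0x9 blk=2 s=0: L1-HIT | VC [12]
  [11] addr=0x31 blk=12 s=0: VC-HIT | VC [2]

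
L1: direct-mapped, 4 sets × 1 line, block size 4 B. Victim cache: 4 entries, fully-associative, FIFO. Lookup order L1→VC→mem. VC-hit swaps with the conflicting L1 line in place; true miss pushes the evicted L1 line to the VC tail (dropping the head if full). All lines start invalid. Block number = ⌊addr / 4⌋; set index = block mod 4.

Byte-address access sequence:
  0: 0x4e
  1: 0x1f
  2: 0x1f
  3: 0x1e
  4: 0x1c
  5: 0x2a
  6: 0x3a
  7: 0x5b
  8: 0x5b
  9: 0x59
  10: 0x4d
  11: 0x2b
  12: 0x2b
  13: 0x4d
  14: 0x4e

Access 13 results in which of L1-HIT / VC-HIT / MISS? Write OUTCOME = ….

OUTCOME = L1-HIT

  [0] addr=0x4e blk=19 s=3: MISS | VC []
  [1] addr=0x1f blk=7 s=3: MISS | VC [19]
  [2] addr=0x1f blk=7 s=3: L1-HIT | VC [19]
  [3] addr=0x1e blk=7 s=3: L1-HIT | VC [19]
  [4] addr=0x1c blk=7 s=3: L1-HIT | VC [19]
  [5] addr=0x2a blk=10 s=2: MISS | VC [19]
  [6] addr=0x3a blk=14 s=2: MISS | VC [19, 10]
  [7] addr=0x5b blk=22 s=2: MISS | VC [19, 10, 14]
  [8] addr=0x5b blk=22 s=2: L1-HIT | VC [19, 10, 14]
  [9] addr=0x59 blk=22 s=2: L1-HIT | VC [19, 10, 14]
  [10] addr=0x4d blk=19 s=3: VC-HIT | VC [7, 10, 14]
  [11] addr=0x2b blk=10 s=2: VC-HIT | VC [7, 22, 14]
  [12] addr=0x2b blk=10 s=2: L1-HIT | VC [7, 22, 14]
  [13] addr=0x4d blk=19 s=3: L1-HIT | VC [7, 22, 14]
  [14] addr=0x4e blk=19 s=3: L1-HIT | VC [7, 22, 14]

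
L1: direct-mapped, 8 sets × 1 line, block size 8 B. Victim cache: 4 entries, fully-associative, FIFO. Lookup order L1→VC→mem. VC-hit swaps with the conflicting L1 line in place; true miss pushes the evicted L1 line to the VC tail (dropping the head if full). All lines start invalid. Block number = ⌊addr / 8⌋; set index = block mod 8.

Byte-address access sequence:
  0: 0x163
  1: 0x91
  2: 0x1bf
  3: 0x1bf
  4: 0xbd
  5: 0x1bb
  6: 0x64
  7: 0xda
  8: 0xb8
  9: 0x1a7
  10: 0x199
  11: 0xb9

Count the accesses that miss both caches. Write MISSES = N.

MISSES = 8

#0 0x163→b44/s4 MISS; vc=[]
#1 0x91→b18/s2 MISS; vc=[]
#2 0x1bf→b55/s7 MISS; vc=[]
#3 0x1bf→b55/s7 L1-HIT; vc=[]
#4 0xbd→b23/s7 MISS; vc=[55]
#5 0x1bb→b55/s7 VC-HIT; vc=[23]
#6 0x64→b12/s4 MISS; vc=[23,44]
#7 0xda→b27/s3 MISS; vc=[23,44]
#8 0xb8→b23/s7 VC-HIT; vc=[55,44]
#9 0x1a7→b52/s4 MISS; vc=[55,44,12]
#10 0x199→b51/s3 MISS; vc=[55,44,12,27]
#11 0xb9→b23/s7 L1-HIT; vc=[55,44,12,27]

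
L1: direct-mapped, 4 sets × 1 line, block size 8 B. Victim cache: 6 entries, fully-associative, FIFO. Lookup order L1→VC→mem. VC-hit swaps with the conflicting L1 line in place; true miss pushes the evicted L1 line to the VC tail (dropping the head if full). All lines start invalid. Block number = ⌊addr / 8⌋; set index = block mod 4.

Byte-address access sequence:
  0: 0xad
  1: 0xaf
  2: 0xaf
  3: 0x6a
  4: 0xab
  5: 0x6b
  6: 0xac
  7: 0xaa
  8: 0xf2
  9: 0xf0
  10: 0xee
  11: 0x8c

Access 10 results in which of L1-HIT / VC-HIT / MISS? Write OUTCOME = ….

OUTCOME = MISS

  [0] addr=0xad blk=21 s=1: MISS | VC []
  [1] addr=0xaf blk=21 s=1: L1-HIT | VC []
  [2] addr=0xaf blk=21 s=1: L1-HIT | VC []
  [3] addr=0x6a blk=13 s=1: MISS | VC [21]
  [4] addr=0xab blk=21 s=1: VC-HIT | VC [13]
  [5] addr=0x6b blk=13 s=1: VC-HIT | VC [21]
  [6] addr=0xac blk=21 s=1: VC-HIT | VC [13]
  [7] addr=0xaa blk=21 s=1: L1-HIT | VC [13]
  [8] addr=0xf2 blk=30 s=2: MISS | VC [13]
  [9] addr=0xf0 blk=30 s=2: L1-HIT | VC [13]
  [10] addr=0xee blk=29 s=1: MISS | VC [13, 21]
  [11] addr=0x8c blk=17 s=1: MISS | VC [13, 21, 29]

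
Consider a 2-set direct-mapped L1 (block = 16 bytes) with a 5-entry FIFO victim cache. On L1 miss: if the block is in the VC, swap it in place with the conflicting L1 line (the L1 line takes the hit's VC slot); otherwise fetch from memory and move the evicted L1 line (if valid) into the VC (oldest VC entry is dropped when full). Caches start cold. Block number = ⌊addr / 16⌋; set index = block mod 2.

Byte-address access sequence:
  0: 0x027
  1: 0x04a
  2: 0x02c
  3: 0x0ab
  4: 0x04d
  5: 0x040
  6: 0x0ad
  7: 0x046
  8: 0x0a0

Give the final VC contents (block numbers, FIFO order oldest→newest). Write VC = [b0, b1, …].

  [0] addr=0x27 blk=2 s=0: MISS | VC []
  [1] addr=0x4a blk=4 s=0: MISS | VC [2]
  [2] addr=0x2c blk=2 s=0: VC-HIT | VC [4]
  [3] addr=0xab blk=10 s=0: MISS | VC [4, 2]
  [4] addr=0x4d blk=4 s=0: VC-HIT | VC [10, 2]
  [5] addr=0x40 blk=4 s=0: L1-HIT | VC [10, 2]
  [6] addr=0xad blk=10 s=0: VC-HIT | VC [4, 2]
  [7] addr=0x46 blk=4 s=0: VC-HIT | VC [10, 2]
  [8] addr=0xa0 blk=10 s=0: VC-HIT | VC [4, 2]

VC = [4, 2]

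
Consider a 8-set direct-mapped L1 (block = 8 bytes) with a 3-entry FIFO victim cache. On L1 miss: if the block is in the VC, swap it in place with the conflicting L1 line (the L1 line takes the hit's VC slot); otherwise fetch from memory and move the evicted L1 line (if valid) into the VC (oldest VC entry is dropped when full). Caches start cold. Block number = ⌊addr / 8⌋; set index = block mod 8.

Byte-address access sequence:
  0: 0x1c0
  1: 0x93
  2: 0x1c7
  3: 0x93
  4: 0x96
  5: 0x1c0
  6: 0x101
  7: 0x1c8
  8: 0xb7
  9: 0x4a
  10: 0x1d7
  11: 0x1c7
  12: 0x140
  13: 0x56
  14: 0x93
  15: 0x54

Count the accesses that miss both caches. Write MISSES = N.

#0 0x1c0→b56/s0 MISS; vc=[]
#1 0x93→b18/s2 MISS; vc=[]
#2 0x1c7→b56/s0 L1-HIT; vc=[]
#3 0x93→b18/s2 L1-HIT; vc=[]
#4 0x96→b18/s2 L1-HIT; vc=[]
#5 0x1c0→b56/s0 L1-HIT; vc=[]
#6 0x101→b32/s0 MISS; vc=[56]
#7 0x1c8→b57/s1 MISS; vc=[56]
#8 0xb7→b22/s6 MISS; vc=[56]
#9 0x4a→b9/s1 MISS; vc=[56,57]
#10 0x1d7→b58/s2 MISS; vc=[56,57,18]
#11 0x1c7→b56/s0 VC-HIT; vc=[32,57,18]
#12 0x140→b40/s0 MISS; vc=[57,18,56]
#13 0x56→b10/s2 MISS; vc=[18,56,58]
#14 0x93→b18/s2 VC-HIT; vc=[10,56,58]
#15 0x54→b10/s2 VC-HIT; vc=[18,56,58]

MISSES = 9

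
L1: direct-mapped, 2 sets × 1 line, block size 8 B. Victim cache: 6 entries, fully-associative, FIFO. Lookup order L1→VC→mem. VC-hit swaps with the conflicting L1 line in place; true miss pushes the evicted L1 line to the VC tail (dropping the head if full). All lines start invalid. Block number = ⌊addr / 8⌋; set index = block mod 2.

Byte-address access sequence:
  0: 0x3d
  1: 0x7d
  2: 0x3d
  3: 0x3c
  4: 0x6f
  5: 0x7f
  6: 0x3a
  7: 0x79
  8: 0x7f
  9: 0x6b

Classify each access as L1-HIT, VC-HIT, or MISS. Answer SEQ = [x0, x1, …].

SEQ = [MISS, MISS, VC-HIT, L1-HIT, MISS, VC-HIT, VC-HIT, VC-HIT, L1-HIT, VC-HIT]

0: 0x3d (blk 7, set 1) → MISS  vc=[]
1: 0x7d (blk 15, set 1) → MISS  vc=[7]
2: 0x3d (blk 7, set 1) → VC-HIT  vc=[15]
3: 0x3c (blk 7, set 1) → L1-HIT  vc=[15]
4: 0x6f (blk 13, set 1) → MISS  vc=[15, 7]
5: 0x7f (blk 15, set 1) → VC-HIT  vc=[13, 7]
6: 0x3a (blk 7, set 1) → VC-HIT  vc=[13, 15]
7: 0x79 (blk 15, set 1) → VC-HIT  vc=[13, 7]
8: 0x7f (blk 15, set 1) → L1-HIT  vc=[13, 7]
9: 0x6b (blk 13, set 1) → VC-HIT  vc=[15, 7]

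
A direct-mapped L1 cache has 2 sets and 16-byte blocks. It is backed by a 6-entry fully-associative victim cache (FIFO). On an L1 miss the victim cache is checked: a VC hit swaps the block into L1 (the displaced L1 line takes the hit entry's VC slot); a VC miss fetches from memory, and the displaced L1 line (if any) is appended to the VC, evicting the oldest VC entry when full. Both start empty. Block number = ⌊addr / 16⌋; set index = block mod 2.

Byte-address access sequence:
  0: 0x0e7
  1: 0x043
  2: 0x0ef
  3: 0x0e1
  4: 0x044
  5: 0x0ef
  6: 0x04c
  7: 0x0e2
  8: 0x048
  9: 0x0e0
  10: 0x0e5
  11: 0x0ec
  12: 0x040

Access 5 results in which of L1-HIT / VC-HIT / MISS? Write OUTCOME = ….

#0 0xe7→b14/s0 MISS; vc=[]
#1 0x43→b4/s0 MISS; vc=[14]
#2 0xef→b14/s0 VC-HIT; vc=[4]
#3 0xe1→b14/s0 L1-HIT; vc=[4]
#4 0x44→b4/s0 VC-HIT; vc=[14]
#5 0xef→b14/s0 VC-HIT; vc=[4]
#6 0x4c→b4/s0 VC-HIT; vc=[14]
#7 0xe2→b14/s0 VC-HIT; vc=[4]
#8 0x48→b4/s0 VC-HIT; vc=[14]
#9 0xe0→b14/s0 VC-HIT; vc=[4]
#10 0xe5→b14/s0 L1-HIT; vc=[4]
#11 0xec→b14/s0 L1-HIT; vc=[4]
#12 0x40→b4/s0 VC-HIT; vc=[14]

OUTCOME = VC-HIT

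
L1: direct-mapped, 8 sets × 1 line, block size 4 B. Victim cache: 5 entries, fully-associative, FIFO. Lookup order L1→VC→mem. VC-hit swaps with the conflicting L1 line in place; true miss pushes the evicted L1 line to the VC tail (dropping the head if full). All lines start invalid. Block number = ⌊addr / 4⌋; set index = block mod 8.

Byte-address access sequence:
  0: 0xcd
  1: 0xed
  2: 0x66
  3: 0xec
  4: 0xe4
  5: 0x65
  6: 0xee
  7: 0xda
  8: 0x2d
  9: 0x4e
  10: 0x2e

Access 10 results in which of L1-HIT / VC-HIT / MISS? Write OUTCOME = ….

#0 0xcd→b51/s3 MISS; vc=[]
#1 0xed→b59/s3 MISS; vc=[51]
#2 0x66→b25/s1 MISS; vc=[51]
#3 0xec→b59/s3 L1-HIT; vc=[51]
#4 0xe4→b57/s1 MISS; vc=[51,25]
#5 0x65→b25/s1 VC-HIT; vc=[51,57]
#6 0xee→b59/s3 L1-HIT; vc=[51,57]
#7 0xda→b54/s6 MISS; vc=[51,57]
#8 0x2d→b11/s3 MISS; vc=[51,57,59]
#9 0x4e→b19/s3 MISS; vc=[51,57,59,11]
#10 0x2e→b11/s3 VC-HIT; vc=[51,57,59,19]

OUTCOME = VC-HIT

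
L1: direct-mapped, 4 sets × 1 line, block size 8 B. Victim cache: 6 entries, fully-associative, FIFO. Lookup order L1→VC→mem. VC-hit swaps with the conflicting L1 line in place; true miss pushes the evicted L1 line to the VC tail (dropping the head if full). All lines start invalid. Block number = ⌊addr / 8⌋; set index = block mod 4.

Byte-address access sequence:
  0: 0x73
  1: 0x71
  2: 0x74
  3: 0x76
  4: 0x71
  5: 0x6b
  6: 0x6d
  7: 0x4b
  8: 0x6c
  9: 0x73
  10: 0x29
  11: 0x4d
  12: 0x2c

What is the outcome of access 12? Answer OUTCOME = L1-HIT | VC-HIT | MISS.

OUTCOME = VC-HIT

  [0] addr=0x73 blk=14 s=2: MISS | VC []
  [1] addr=0x71 blk=14 s=2: L1-HIT | VC []
  [2] addr=0x74 blk=14 s=2: L1-HIT | VC []
  [3] addr=0x76 blk=14 s=2: L1-HIT | VC []
  [4] addr=0x71 blk=14 s=2: L1-HIT | VC []
  [5] addr=0x6b blk=13 s=1: MISS | VC []
  [6] addr=0x6d blk=13 s=1: L1-HIT | VC []
  [7] addr=0x4b blk=9 s=1: MISS | VC [13]
  [8] addr=0x6c blk=13 s=1: VC-HIT | VC [9]
  [9] addr=0x73 blk=14 s=2: L1-HIT | VC [9]
  [10] addr=0x29 blk=5 s=1: MISS | VC [9, 13]
  [11] addr=0x4d blk=9 s=1: VC-HIT | VC [5, 13]
  [12] addr=0x2c blk=5 s=1: VC-HIT | VC [9, 13]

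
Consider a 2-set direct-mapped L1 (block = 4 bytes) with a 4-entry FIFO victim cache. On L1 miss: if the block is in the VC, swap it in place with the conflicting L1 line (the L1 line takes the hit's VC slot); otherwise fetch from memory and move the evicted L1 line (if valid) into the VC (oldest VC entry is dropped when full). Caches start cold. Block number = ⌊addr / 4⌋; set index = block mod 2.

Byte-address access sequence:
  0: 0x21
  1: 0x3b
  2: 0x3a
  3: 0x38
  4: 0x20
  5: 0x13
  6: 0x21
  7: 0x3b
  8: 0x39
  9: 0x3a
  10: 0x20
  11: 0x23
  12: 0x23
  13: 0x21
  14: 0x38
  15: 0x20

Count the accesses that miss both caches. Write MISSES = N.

  [0] addr=0x21 blk=8 s=0: MISS | VC []
  [1] addr=0x3b blk=14 s=0: MISS | VC [8]
  [2] addr=0x3a blk=14 s=0: L1-HIT | VC [8]
  [3] addr=0x38 blk=14 s=0: L1-HIT | VC [8]
  [4] addr=0x20 blk=8 s=0: VC-HIT | VC [14]
  [5] addr=0x13 blk=4 s=0: MISS | VC [14, 8]
  [6] addr=0x21 blk=8 s=0: VC-HIT | VC [14, 4]
  [7] addr=0x3b blk=14 s=0: VC-HIT | VC [8, 4]
  [8] addr=0x39 blk=14 s=0: L1-HIT | VC [8, 4]
  [9] addr=0x3a blk=14 s=0: L1-HIT | VC [8, 4]
  [10] addr=0x20 blk=8 s=0: VC-HIT | VC [14, 4]
  [11] addr=0x23 blk=8 s=0: L1-HIT | VC [14, 4]
  [12] addr=0x23 blk=8 s=0: L1-HIT | VC [14, 4]
  [13] addr=0x21 blk=8 s=0: L1-HIT | VC [14, 4]
  [14] addr=0x38 blk=14 s=0: VC-HIT | VC [8, 4]
  [15] addr=0x20 blk=8 s=0: VC-HIT | VC [14, 4]

MISSES = 3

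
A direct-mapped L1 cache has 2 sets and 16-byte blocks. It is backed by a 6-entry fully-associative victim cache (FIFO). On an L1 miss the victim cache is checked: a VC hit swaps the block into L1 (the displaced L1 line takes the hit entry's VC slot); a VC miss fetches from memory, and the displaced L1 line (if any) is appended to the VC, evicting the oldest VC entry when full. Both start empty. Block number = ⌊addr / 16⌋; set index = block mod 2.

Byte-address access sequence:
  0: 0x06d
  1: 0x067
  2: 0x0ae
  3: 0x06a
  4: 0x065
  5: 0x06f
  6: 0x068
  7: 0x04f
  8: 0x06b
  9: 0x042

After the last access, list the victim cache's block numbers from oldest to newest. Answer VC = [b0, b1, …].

VC = [10, 6]

0: 0x6d (blk 6, set 0) → MISS  vc=[]
1: 0x67 (blk 6, set 0) → L1-HIT  vc=[]
2: 0xae (blk 10, set 0) → MISS  vc=[6]
3: 0x6a (blk 6, set 0) → VC-HIT  vc=[10]
4: 0x65 (blk 6, set 0) → L1-HIT  vc=[10]
5: 0x6f (blk 6, set 0) → L1-HIT  vc=[10]
6: 0x68 (blk 6, set 0) → L1-HIT  vc=[10]
7: 0x4f (blk 4, set 0) → MISS  vc=[10, 6]
8: 0x6b (blk 6, set 0) → VC-HIT  vc=[10, 4]
9: 0x42 (blk 4, set 0) → VC-HIT  vc=[10, 6]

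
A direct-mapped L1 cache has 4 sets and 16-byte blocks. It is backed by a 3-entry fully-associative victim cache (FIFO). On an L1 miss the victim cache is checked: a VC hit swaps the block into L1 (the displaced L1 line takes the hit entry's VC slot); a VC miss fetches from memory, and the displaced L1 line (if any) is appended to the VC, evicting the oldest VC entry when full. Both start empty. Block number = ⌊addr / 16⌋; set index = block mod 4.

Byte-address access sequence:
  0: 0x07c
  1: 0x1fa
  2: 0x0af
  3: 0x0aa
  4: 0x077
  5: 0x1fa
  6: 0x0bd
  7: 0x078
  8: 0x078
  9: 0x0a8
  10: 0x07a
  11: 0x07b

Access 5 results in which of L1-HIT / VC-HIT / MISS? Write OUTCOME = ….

0: 0x7c (blk 7, set 3) → MISS  vc=[]
1: 0x1fa (blk 31, set 3) → MISS  vc=[7]
2: 0xaf (blk 10, set 2) → MISS  vc=[7]
3: 0xaa (blk 10, set 2) → L1-HIT  vc=[7]
4: 0x77 (blk 7, set 3) → VC-HIT  vc=[31]
5: 0x1fa (blk 31, set 3) → VC-HIT  vc=[7]
6: 0xbd (blk 11, set 3) → MISS  vc=[7, 31]
7: 0x78 (blk 7, set 3) → VC-HIT  vc=[11, 31]
8: 0x78 (blk 7, set 3) → L1-HIT  vc=[11, 31]
9: 0xa8 (blk 10, set 2) → L1-HIT  vc=[11, 31]
10: 0x7a (blk 7, set 3) → L1-HIT  vc=[11, 31]
11: 0x7b (blk 7, set 3) → L1-HIT  vc=[11, 31]

OUTCOME = VC-HIT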